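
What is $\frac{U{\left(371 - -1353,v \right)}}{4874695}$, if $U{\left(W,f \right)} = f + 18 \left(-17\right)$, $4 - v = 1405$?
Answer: $- \frac{1707}{4874695} \approx -0.00035018$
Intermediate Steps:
$v = -1401$ ($v = 4 - 1405 = -1401$)
$U{\left(W,f \right)} = -306 + f$ ($U{\left(W,f \right)} = f - 306 = -306 + f$)
$\frac{U{\left(371 - -1353,v \right)}}{4874695} = \frac{-306 - 1401}{4874695} = \left(-1707\right) \frac{1}{4874695} = - \frac{1707}{4874695}$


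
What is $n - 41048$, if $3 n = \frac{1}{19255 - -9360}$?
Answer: $- \frac{3523765559}{85845} \approx -41048.0$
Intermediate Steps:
$n = \frac{1}{85845}$ ($n = \frac{1}{3 \left(19255 - -9360\right)} = \frac{1}{3 \left(19255 + 9360\right)} = \frac{1}{3 \cdot 28615} = \frac{1}{3} \cdot \frac{1}{28615} = \frac{1}{85845} \approx 1.1649 \cdot 10^{-5}$)
$n - 41048 = \frac{1}{85845} - 41048 = - \frac{3523765559}{85845}$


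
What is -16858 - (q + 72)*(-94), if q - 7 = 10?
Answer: -8492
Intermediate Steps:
q = 17 (q = 7 + 10 = 17)
-16858 - (q + 72)*(-94) = -16858 - (17 + 72)*(-94) = -16858 - 89*(-94) = -16858 - 1*(-8366) = -16858 + 8366 = -8492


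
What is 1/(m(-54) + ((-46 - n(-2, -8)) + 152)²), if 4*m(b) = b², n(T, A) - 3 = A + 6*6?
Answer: 1/6354 ≈ 0.00015738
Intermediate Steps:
n(T, A) = 39 + A (n(T, A) = 3 + (A + 6*6) = 3 + (A + 36) = 3 + (36 + A) = 39 + A)
m(b) = b²/4
1/(m(-54) + ((-46 - n(-2, -8)) + 152)²) = 1/((¼)*(-54)² + ((-46 - (39 - 8)) + 152)²) = 1/((¼)*2916 + ((-46 - 1*31) + 152)²) = 1/(729 + ((-46 - 31) + 152)²) = 1/(729 + (-77 + 152)²) = 1/(729 + 75²) = 1/(729 + 5625) = 1/6354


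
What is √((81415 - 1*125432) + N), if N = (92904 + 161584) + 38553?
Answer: 8*√3891 ≈ 499.02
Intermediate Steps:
N = 293041 (N = 254488 + 38553 = 293041)
√((81415 - 1*125432) + N) = √((81415 - 1*125432) + 293041) = √((81415 - 125432) + 293041) = √(-44017 + 293041) = √249024 = 8*√3891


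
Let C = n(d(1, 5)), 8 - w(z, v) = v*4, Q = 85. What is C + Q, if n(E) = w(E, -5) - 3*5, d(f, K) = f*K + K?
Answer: 98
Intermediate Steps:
w(z, v) = 8 - 4*v (w(z, v) = 8 - v*4 = 8 - 4*v)
d(f, K) = K + K*f (d(f, K) = K*f + K = K + K*f)
n(E) = 13 (n(E) = (8 - 4*(-5)) - 3*5 = (8 + 20) - 15 = 28 - 15 = 13)
C = 13
C + Q = 13 + 85 = 98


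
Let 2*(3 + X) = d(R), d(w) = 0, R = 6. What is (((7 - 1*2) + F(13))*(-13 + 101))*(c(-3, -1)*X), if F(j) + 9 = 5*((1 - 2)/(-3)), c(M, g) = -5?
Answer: -3080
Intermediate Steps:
F(j) = -22/3 (F(j) = -9 + 5*((1 - 2)/(-3)) = -9 + 5*(-1*(-1/3)) = -9 + 5*(1/3) = -9 + 5/3 = -22/3)
X = -3 (X = -3 + (1/2)*0 = -3 + 0 = -3)
(((7 - 1*2) + F(13))*(-13 + 101))*(c(-3, -1)*X) = (((7 - 1*2) - 22/3)*(-13 + 101))*(-5*(-3)) = (((7 - 2) - 22/3)*88)*15 = ((5 - 22/3)*88)*15 = -7/3*88*15 = -616/3*15 = -3080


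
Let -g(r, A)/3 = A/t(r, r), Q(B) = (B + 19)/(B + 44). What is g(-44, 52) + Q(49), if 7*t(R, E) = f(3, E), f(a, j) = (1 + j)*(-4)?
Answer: -22465/3999 ≈ -5.6177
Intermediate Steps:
Q(B) = (19 + B)/(44 + B)
f(a, j) = -4 - 4*j
t(R, E) = -4/7 - 4*E/7 (t(R, E) = (-4 - 4*E)/7 = -4/7 - 4*E/7)
g(r, A) = -3*A/(-4/7 - 4*r/7)
g(-44, 52) + Q(49) = (21/4)*52/(1 - 44) + (19 + 49)/(44 + 49) = (21/4)*52/(-43) + 68/93 = (21/4)*52*(-1/43) + (1/93)*68 = -273/43 + 68/93 = -22465/3999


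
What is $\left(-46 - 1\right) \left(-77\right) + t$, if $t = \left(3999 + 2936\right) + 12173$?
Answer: $22727$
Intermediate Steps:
$t = 19108$ ($t = 6935 + 12173 = 19108$)
$\left(-46 - 1\right) \left(-77\right) + t = \left(-46 - 1\right) \left(-77\right) + 19108 = \left(-47\right) \left(-77\right) + 19108 = 3619 + 19108 = 22727$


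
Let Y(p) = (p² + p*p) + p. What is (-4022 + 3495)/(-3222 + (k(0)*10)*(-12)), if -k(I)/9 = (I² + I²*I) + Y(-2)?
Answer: -527/3258 ≈ -0.16176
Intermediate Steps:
Y(p) = p + 2*p² (Y(p) = (p² + p²) + p = 2*p² + p = p + 2*p²)
k(I) = -54 - 9*I² - 9*I³ (k(I) = -9*((I² + I²*I) - 2*(1 + 2*(-2))) = -9*((I² + I³) - 2*(1 - 4)) = -9*((I² + I³) - 2*(-3)) = -9*((I² + I³) + 6) = -9*(6 + I² + I³) = -54 - 9*I² - 9*I³)
(-4022 + 3495)/(-3222 + (k(0)*10)*(-12)) = (-4022 + 3495)/(-3222 + ((-54 - 9*0² - 9*0³)*10)*(-12)) = -527/(-3222 + ((-54 - 9*0 - 9*0)*10)*(-12)) = -527/(-3222 + ((-54 + 0 + 0)*10)*(-12)) = -527/(-3222 - 54*10*(-12)) = -527/(-3222 - 540*(-12)) = -527/(-3222 + 6480) = -527/3258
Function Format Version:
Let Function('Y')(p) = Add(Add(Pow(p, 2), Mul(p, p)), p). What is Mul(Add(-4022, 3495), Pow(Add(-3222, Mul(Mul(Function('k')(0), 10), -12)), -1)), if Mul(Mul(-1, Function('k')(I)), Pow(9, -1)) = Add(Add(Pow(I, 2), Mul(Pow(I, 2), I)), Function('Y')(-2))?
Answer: Rational(-527, 3258) ≈ -0.16176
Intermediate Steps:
Function('Y')(p) = Add(p, Mul(2, Pow(p, 2))) (Function('Y')(p) = Add(Add(Pow(p, 2), Pow(p, 2)), p) = Add(Mul(2, Pow(p, 2)), p) = Add(p, Mul(2, Pow(p, 2))))
Function('k')(I) = Add(-54, Mul(-9, Pow(I, 2)), Mul(-9, Pow(I, 3))) (Function('k')(I) = Mul(-9, Add(Add(Pow(I, 2), Mul(Pow(I, 2), I)), Mul(-2, Add(1, Mul(2, -2))))) = Mul(-9, Add(Add(Pow(I, 2), Pow(I, 3)), Mul(-2, Add(1, -4)))) = Mul(-9, Add(Add(Pow(I, 2), Pow(I, 3)), Mul(-2, -3))) = Mul(-9, Add(Add(Pow(I, 2), Pow(I, 3)), 6)) = Mul(-9, Add(6, Pow(I, 2), Pow(I, 3))) = Add(-54, Mul(-9, Pow(I, 2)), Mul(-9, Pow(I, 3))))
Mul(Add(-4022, 3495), Pow(Add(-3222, Mul(Mul(Function('k')(0), 10), -12)), -1)) = Mul(Add(-4022, 3495), Pow(Add(-3222, Mul(Mul(Add(-54, Mul(-9, Pow(0, 2)), Mul(-9, Pow(0, 3))), 10), -12)), -1)) = Mul(-527, Pow(Add(-3222, Mul(Mul(Add(-54, Mul(-9, 0), Mul(-9, 0)), 10), -12)), -1)) = Mul(-527, Pow(Add(-3222, Mul(Mul(Add(-54, 0, 0), 10), -12)), -1)) = Mul(-527, Pow(Add(-3222, Mul(Mul(-54, 10), -12)), -1)) = Mul(-527, Pow(Add(-3222, Mul(-540, -12)), -1)) = Mul(-527, Pow(Add(-3222, 6480), -1)) = Mul(-527, Pow(3258, -1)) = Mul(-527, Rational(1, 3258)) = Rational(-527, 3258)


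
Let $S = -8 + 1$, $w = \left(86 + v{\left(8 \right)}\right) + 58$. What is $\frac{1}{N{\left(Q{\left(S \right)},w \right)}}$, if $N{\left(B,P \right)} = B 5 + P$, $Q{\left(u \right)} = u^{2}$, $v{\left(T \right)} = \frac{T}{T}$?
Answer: $\frac{1}{390} \approx 0.0025641$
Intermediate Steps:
$v{\left(T \right)} = 1$
$w = 145$ ($w = \left(86 + 1\right) + 58 = 87 + 58 = 145$)
$S = -7$
$N{\left(B,P \right)} = P + 5 B$ ($N{\left(B,P \right)} = 5 B + P = P + 5 B$)
$\frac{1}{N{\left(Q{\left(S \right)},w \right)}} = \frac{1}{145 + 5 \left(-7\right)^{2}} = \frac{1}{145 + 5 \cdot 49} = \frac{1}{145 + 245} = \frac{1}{390}$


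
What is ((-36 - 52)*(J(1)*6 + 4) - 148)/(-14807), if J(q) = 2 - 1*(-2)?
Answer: 2612/14807 ≈ 0.17640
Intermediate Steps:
J(q) = 4 (J(q) = 2 + 2 = 4)
((-36 - 52)*(J(1)*6 + 4) - 148)/(-14807) = ((-36 - 52)*(4*6 + 4) - 148)/(-14807) = (-88*(24 + 4) - 148)*(-1/14807) = (-88*28 - 148)*(-1/14807) = (-2464 - 148)*(-1/14807) = -2612*(-1/14807) = 2612/14807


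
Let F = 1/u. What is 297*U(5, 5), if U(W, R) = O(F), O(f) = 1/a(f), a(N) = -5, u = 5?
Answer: -297/5 ≈ -59.400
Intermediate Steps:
F = 1/5 ≈ 0.20000
O(f) = -1/5 (O(f) = 1/(-5) = -1/5)
U(W, R) = -1/5
297*U(5, 5) = 297*(-1/5) = -297/5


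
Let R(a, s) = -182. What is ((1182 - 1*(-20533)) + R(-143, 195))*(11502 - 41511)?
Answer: -646183797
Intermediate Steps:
((1182 - 1*(-20533)) + R(-143, 195))*(11502 - 41511) = ((1182 - 1*(-20533)) - 182)*(11502 - 41511) = ((1182 + 20533) - 182)*(-30009) = (21715 - 182)*(-30009) = 21533*(-30009) = -646183797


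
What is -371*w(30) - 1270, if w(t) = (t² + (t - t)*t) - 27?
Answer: -325153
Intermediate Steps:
w(t) = -27 + t² (w(t) = (t² + 0*t) - 27 = (t² + 0) - 27 = t² - 27 = -27 + t²)
-371*w(30) - 1270 = -371*(-27 + 30²) - 1270 = -371*(-27 + 900) - 1270 = -371*873 - 1270 = -323883 - 1270 = -325153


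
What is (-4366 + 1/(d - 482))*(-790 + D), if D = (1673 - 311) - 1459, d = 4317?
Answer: 14851581183/3835 ≈ 3.8726e+6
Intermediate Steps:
D = -97 (D = 1362 - 1459 = -97)
(-4366 + 1/(d - 482))*(-790 + D) = (-4366 + 1/(4317 - 482))*(-790 - 97) = (-4366 + 1/3835)*(-887) = -16743609/3835*(-887) = 14851581183/3835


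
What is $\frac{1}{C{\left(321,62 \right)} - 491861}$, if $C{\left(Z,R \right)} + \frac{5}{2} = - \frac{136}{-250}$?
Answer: $- \frac{250}{122965739} \approx -2.0331 \cdot 10^{-6}$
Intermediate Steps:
$C{\left(Z,R \right)} = - \frac{489}{250}$ ($C{\left(Z,R \right)} = - \frac{5}{2} - \frac{136}{-250} = - \frac{5}{2} - - \frac{68}{125} = - \frac{5}{2} + \frac{68}{125} = - \frac{489}{250}$)
$\frac{1}{C{\left(321,62 \right)} - 491861} = \frac{1}{- \frac{489}{250} - 491861} = \frac{1}{- \frac{122965739}{250}} = - \frac{250}{122965739}$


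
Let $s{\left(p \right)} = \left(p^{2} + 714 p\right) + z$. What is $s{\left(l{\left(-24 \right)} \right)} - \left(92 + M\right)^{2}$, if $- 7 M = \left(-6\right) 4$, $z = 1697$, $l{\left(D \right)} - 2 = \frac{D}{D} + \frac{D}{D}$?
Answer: $- \frac{222343}{49} \approx -4537.6$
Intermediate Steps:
$l{\left(D \right)} = 4$ ($l{\left(D \right)} = 2 + \left(\frac{D}{D} + \frac{D}{D}\right) = 2 + \left(1 + 1\right) = 2 + 2 = 4$)
$M = \frac{24}{7}$ ($M = - \frac{\left(-6\right) 4}{7} = \left(- \frac{1}{7}\right) \left(-24\right) = \frac{24}{7} \approx 3.4286$)
$s{\left(p \right)} = 1697 + p^{2} + 714 p$ ($s{\left(p \right)} = \left(p^{2} + 714 p\right) + 1697 = 1697 + p^{2} + 714 p$)
$s{\left(l{\left(-24 \right)} \right)} - \left(92 + M\right)^{2} = \left(1697 + 4^{2} + 714 \cdot 4\right) - \left(92 + \frac{24}{7}\right)^{2} = \left(1697 + 16 + 2856\right) - \left(\frac{668}{7}\right)^{2} = 4569 - \frac{446224}{49} = - \frac{222343}{49}$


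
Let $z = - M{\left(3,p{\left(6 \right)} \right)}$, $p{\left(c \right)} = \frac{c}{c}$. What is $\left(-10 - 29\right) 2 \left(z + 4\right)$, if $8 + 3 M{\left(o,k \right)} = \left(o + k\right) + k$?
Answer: $-390$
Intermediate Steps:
$p{\left(c \right)} = 1$
$M{\left(o,k \right)} = - \frac{8}{3} + \frac{o}{3} + \frac{2 k}{3}$ ($M{\left(o,k \right)} = - \frac{8}{3} + \frac{\left(o + k\right) + k}{3} = - \frac{8}{3} + \frac{\left(k + o\right) + k}{3} = - \frac{8}{3} + \frac{o + 2 k}{3} = - \frac{8}{3} + \left(\frac{o}{3} + \frac{2 k}{3}\right) = - \frac{8}{3} + \frac{o}{3} + \frac{2 k}{3}$)
$z = 1$ ($z = - (- \frac{8}{3} + \frac{1}{3} \cdot 3 + \frac{2}{3} \cdot 1) = - (- \frac{8}{3} + 1 + \frac{2}{3}) = \left(-1\right) \left(-1\right) = 1$)
$\left(-10 - 29\right) 2 \left(z + 4\right) = \left(-10 - 29\right) 2 \left(1 + 4\right) = - 39 \cdot 2 \cdot 5 = \left(-39\right) 10 = -390$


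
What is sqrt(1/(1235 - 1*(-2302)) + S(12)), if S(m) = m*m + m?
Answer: sqrt(216846789)/1179 ≈ 12.490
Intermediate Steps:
S(m) = m + m**2 (S(m) = m**2 + m = m + m**2)
sqrt(1/(1235 - 1*(-2302)) + S(12)) = sqrt(1/(1235 - 1*(-2302)) + 12*(1 + 12)) = sqrt(1/(1235 + 2302) + 12*13) = sqrt(1/3537 + 156) = sqrt(551773/3537) = sqrt(216846789)/1179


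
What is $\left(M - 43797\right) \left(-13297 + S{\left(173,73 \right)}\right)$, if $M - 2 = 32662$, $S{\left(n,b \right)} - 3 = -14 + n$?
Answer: $146231955$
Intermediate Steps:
$S{\left(n,b \right)} = -11 + n$ ($S{\left(n,b \right)} = 3 + \left(-14 + n\right) = -11 + n$)
$M = 32664$ ($M = 2 + 32662 = 32664$)
$\left(M - 43797\right) \left(-13297 + S{\left(173,73 \right)}\right) = \left(32664 - 43797\right) \left(-13297 + \left(-11 + 173\right)\right) = - 11133 \left(-13297 + 162\right) = \left(-11133\right) \left(-13135\right) = 146231955$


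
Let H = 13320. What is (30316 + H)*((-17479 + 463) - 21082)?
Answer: -1662444328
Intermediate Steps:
(30316 + H)*((-17479 + 463) - 21082) = (30316 + 13320)*((-17479 + 463) - 21082) = 43636*(-17016 - 21082) = 43636*(-38098) = -1662444328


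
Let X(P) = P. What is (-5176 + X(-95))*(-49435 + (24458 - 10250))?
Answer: 185681517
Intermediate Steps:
(-5176 + X(-95))*(-49435 + (24458 - 10250)) = (-5176 - 95)*(-49435 + (24458 - 10250)) = -5271*(-49435 + 14208) = -5271*(-35227) = 185681517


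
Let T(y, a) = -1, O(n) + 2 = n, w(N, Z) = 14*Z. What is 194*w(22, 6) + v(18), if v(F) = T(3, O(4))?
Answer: 16295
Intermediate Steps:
O(n) = -2 + n
v(F) = -1
194*w(22, 6) + v(18) = 194*(14*6) - 1 = 194*84 - 1 = 16296 - 1 = 16295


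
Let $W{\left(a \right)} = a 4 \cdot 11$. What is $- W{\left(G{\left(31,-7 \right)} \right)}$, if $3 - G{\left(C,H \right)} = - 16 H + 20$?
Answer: $5676$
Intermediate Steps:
$G{\left(C,H \right)} = -17 + 16 H$ ($G{\left(C,H \right)} = 3 - \left(- 16 H + 20\right) = 3 - \left(20 - 16 H\right) = 3 + \left(-20 + 16 H\right) = -17 + 16 H$)
$W{\left(a \right)} = 44 a$ ($W{\left(a \right)} = 4 a 11 = 44 a$)
$- W{\left(G{\left(31,-7 \right)} \right)} = - 44 \left(-17 + 16 \left(-7\right)\right) = - 44 \left(-17 - 112\right) = - 44 \left(-129\right) = \left(-1\right) \left(-5676\right) = 5676$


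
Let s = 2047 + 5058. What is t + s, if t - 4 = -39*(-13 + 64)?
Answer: 5120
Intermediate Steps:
s = 7105
t = -1985 (t = 4 - 39*(-13 + 64) = 4 - 39*51 = 4 - 1989 = -1985)
t + s = -1985 + 7105 = 5120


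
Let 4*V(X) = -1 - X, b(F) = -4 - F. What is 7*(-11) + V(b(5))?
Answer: -75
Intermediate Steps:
V(X) = -¼ - X/4 (V(X) = (-1 - X)/4 = -¼ - X/4)
7*(-11) + V(b(5)) = 7*(-11) + (-¼ - (-4 - 1*5)/4) = -77 + (-¼ - (-4 - 5)/4) = -77 + (-¼ - ¼*(-9)) = -77 + (-¼ + 9/4) = -77 + 2 = -75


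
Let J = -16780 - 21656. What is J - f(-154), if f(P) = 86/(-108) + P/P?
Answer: -2075555/54 ≈ -38436.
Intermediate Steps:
J = -38436
f(P) = 11/54 (f(P) = 86*(-1/108) + 1 = -43/54 + 1 = 11/54)
J - f(-154) = -38436 - 1*11/54 = -38436 - 11/54 = -2075555/54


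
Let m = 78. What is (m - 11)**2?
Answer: 4489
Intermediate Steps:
(m - 11)**2 = (78 - 11)**2 = 67**2 = 4489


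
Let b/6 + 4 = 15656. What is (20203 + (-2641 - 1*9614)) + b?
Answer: 101860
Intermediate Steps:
b = 93912 (b = -24 + 6*15656 = -24 + 93936 = 93912)
(20203 + (-2641 - 1*9614)) + b = (20203 + (-2641 - 1*9614)) + 93912 = (20203 + (-2641 - 9614)) + 93912 = (20203 - 12255) + 93912 = 7948 + 93912 = 101860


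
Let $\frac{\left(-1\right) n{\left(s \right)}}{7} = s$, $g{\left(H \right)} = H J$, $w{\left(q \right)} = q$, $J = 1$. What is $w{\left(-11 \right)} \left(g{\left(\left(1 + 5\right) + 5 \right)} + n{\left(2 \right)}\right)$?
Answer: $33$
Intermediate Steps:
$g{\left(H \right)} = H$ ($g{\left(H \right)} = H 1 = H$)
$n{\left(s \right)} = - 7 s$
$w{\left(-11 \right)} \left(g{\left(\left(1 + 5\right) + 5 \right)} + n{\left(2 \right)}\right) = - 11 \left(\left(\left(1 + 5\right) + 5\right) - 14\right) = - 11 \left(\left(6 + 5\right) - 14\right) = - 11 \left(11 - 14\right) = \left(-11\right) \left(-3\right) = 33$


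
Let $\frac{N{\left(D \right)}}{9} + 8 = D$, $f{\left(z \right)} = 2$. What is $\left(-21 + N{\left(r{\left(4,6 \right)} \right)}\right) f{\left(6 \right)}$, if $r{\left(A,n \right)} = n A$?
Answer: $246$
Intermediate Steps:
$r{\left(A,n \right)} = A n$
$N{\left(D \right)} = -72 + 9 D$
$\left(-21 + N{\left(r{\left(4,6 \right)} \right)}\right) f{\left(6 \right)} = \left(-21 - \left(72 - 9 \cdot 4 \cdot 6\right)\right) 2 = \left(-21 + \left(-72 + 9 \cdot 24\right)\right) 2 = \left(-21 + \left(-72 + 216\right)\right) 2 = \left(-21 + 144\right) 2 = 123 \cdot 2 = 246$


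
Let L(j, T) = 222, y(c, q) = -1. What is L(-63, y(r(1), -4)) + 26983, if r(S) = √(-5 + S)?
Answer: 27205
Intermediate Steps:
L(-63, y(r(1), -4)) + 26983 = 222 + 26983 = 27205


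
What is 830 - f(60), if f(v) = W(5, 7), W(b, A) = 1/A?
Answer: 5809/7 ≈ 829.86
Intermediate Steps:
f(v) = 1/7
830 - f(60) = 830 - 1*1/7 = 830 - 1/7 = 5809/7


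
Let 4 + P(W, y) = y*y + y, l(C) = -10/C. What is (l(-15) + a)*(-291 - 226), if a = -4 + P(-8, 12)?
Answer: -230582/3 ≈ -76861.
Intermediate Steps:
P(W, y) = -4 + y + y² (P(W, y) = -4 + (y*y + y) = -4 + (y² + y) = -4 + (y + y²) = -4 + y + y²)
a = 148 (a = -4 + (-4 + 12 + 12²) = -4 + (-4 + 12 + 144) = -4 + 152 = 148)
(l(-15) + a)*(-291 - 226) = (-10/(-15) + 148)*(-291 - 226) = (-10*(-1/15) + 148)*(-517) = (⅔ + 148)*(-517) = (446/3)*(-517) = -230582/3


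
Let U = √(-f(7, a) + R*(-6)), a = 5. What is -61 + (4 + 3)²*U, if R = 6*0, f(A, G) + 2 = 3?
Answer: -61 + 49*I ≈ -61.0 + 49.0*I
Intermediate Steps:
f(A, G) = 1 (f(A, G) = -2 + 3 = 1)
R = 0
U = I (U = √(-1*1 + 0*(-6)) = √(-1 + 0) = √(-1) = I ≈ 1.0*I)
-61 + (4 + 3)²*U = -61 + (4 + 3)²*I = -61 + 7²*I = -61 + 49*I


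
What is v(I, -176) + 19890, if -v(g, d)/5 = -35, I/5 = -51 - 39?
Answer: 20065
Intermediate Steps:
I = -450 (I = 5*(-51 - 39) = 5*(-90) = -450)
v(g, d) = 175 (v(g, d) = -5*(-35) = 175)
v(I, -176) + 19890 = 175 + 19890 = 20065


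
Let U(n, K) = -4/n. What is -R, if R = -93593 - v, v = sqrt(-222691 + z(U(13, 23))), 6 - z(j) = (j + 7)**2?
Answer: 93593 + I*sqrt(37641334)/13 ≈ 93593.0 + 471.94*I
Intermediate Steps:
z(j) = 6 - (7 + j)**2 (z(j) = 6 - (j + 7)**2 = 6 - (7 + j)**2)
v = I*sqrt(37641334)/13 (v = sqrt(-222691 + (6 - (7 - 4/13)**2)) = sqrt(-222691 + (6 - (87/13)**2)) = sqrt(-222691 + (6 - 1*7569/169)) = sqrt(-222691 + (6 - 7569/169)) = sqrt(-222691 - 6555/169) = sqrt(-37641334/169) = I*sqrt(37641334)/13 ≈ 471.94*I)
R = -93593 - I*sqrt(37641334)/13 ≈ -93593.0 - 471.94*I
-R = -(-93593 - I*sqrt(37641334)/13) = 93593 + I*sqrt(37641334)/13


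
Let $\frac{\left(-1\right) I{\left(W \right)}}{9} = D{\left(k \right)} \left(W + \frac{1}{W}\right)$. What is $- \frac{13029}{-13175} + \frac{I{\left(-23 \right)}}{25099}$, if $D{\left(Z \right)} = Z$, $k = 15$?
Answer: $\frac{8464013283}{7605624475} \approx 1.1129$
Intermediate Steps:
$I{\left(W \right)} = - 135 W - \frac{135}{W}$ ($I{\left(W \right)} = - 9 \cdot 15 \left(W + \frac{1}{W}\right) = - 9 \left(15 W + \frac{15}{W}\right) = - 135 W - \frac{135}{W}$)
$- \frac{13029}{-13175} + \frac{I{\left(-23 \right)}}{25099} = - \frac{13029}{-13175} + \frac{\left(-135\right) \left(-23\right) - \frac{135}{-23}}{25099} = \left(-13029\right) \left(- \frac{1}{13175}\right) + \left(3105 - - \frac{135}{23}\right) \frac{1}{25099} = \frac{13029}{13175} + \left(3105 + \frac{135}{23}\right) \frac{1}{25099} = \frac{13029}{13175} + \frac{71550}{23} \cdot \frac{1}{25099} = \frac{13029}{13175} + \frac{71550}{577277} = \frac{8464013283}{7605624475}$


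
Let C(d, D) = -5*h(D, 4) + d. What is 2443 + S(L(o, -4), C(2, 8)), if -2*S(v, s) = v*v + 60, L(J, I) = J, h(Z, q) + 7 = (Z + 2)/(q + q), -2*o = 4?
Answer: 2411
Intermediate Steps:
o = -2 (o = -½*4 = -2)
h(Z, q) = -7 + (2 + Z)/(2*q) (h(Z, q) = -7 + (Z + 2)/(q + q) = -7 + (2 + Z)/((2*q)) = -7 + (2 + Z)*(1/(2*q)) = -7 + (2 + Z)/(2*q))
C(d, D) = 135/4 + d - 5*D/8 (C(d, D) = -5*(2 + D - 14*4)/(2*4) + d = -5*(2 + D - 56)/(2*4) + d = -5*(-54 + D)/(2*4) + d = -5*(-27/4 + D/8) + d = (135/4 - 5*D/8) + d = 135/4 + d - 5*D/8)
S(v, s) = -30 - v²/2 (S(v, s) = -(v*v + 60)/2 = -(v² + 60)/2 = -(60 + v²)/2 = -30 - v²/2)
2443 + S(L(o, -4), C(2, 8)) = 2443 + (-30 - ½*(-2)²) = 2443 + (-30 - ½*4) = 2443 + (-30 - 2) = 2443 - 32 = 2411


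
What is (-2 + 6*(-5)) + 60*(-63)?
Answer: -3812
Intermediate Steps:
(-2 + 6*(-5)) + 60*(-63) = (-2 - 30) - 3780 = -32 - 3780 = -3812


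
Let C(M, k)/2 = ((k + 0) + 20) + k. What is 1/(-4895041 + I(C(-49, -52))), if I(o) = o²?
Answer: -1/4866817 ≈ -2.0547e-7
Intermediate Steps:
C(M, k) = 40 + 4*k (C(M, k) = 2*(((k + 0) + 20) + k) = 2*((k + 20) + k) = 2*((20 + k) + k) = 2*(20 + 2*k) = 40 + 4*k)
1/(-4895041 + I(C(-49, -52))) = 1/(-4895041 + (40 + 4*(-52))²) = 1/(-4895041 + (40 - 208)²) = 1/(-4895041 + (-168)²) = 1/(-4895041 + 28224) = 1/(-4866817) = -1/4866817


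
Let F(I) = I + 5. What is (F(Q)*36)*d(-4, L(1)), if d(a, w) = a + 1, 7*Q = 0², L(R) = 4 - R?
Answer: -540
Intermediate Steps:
Q = 0 (Q = (⅐)*0² = (⅐)*0 = 0)
d(a, w) = 1 + a
F(I) = 5 + I
(F(Q)*36)*d(-4, L(1)) = ((5 + 0)*36)*(1 - 4) = (5*36)*(-3) = 180*(-3) = -540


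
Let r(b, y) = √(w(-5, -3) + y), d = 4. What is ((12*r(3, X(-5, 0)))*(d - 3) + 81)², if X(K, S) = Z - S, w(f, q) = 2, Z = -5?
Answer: 6129 + 1944*I*√3 ≈ 6129.0 + 3367.1*I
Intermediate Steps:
X(K, S) = -5 - S
r(b, y) = √(2 + y)
((12*r(3, X(-5, 0)))*(d - 3) + 81)² = ((12*√(2 + (-5 - 1*0)))*(4 - 3) + 81)² = ((12*√(2 + (-5 + 0)))*1 + 81)² = ((12*√(2 - 5))*1 + 81)² = ((12*√(-3))*1 + 81)² = ((12*(I*√3))*1 + 81)² = ((12*I*√3)*1 + 81)² = (12*I*√3 + 81)² = (81 + 12*I*√3)²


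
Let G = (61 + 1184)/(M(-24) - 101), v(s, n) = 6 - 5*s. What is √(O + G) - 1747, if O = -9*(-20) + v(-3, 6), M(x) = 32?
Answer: -1747 + 4*√6049/23 ≈ -1733.5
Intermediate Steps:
O = 201 (O = -9*(-20) + (6 - 5*(-3)) = 180 + (6 + 15) = 180 + 21 = 201)
G = -415/23 (G = (61 + 1184)/(32 - 101) = 1245/(-69) = 1245*(-1/69) = -415/23 ≈ -18.043)
√(O + G) - 1747 = √(201 - 415/23) - 1747 = √(4208/23) - 1747 = 4*√6049/23 - 1747 = -1747 + 4*√6049/23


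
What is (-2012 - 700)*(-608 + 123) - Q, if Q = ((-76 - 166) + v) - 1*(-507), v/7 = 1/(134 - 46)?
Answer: 115724833/88 ≈ 1.3151e+6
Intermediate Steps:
v = 7/88 (v = 7/(134 - 46) = 7/88 ≈ 0.079545)
Q = 23327/88 (Q = ((-76 - 166) + 7/88) - 1*(-507) = (-242 + 7/88) + 507 = -21289/88 + 507 = 23327/88 ≈ 265.08)
(-2012 - 700)*(-608 + 123) - Q = (-2012 - 700)*(-608 + 123) - 1*23327/88 = -2712*(-485) - 23327/88 = 1315320 - 23327/88 = 115724833/88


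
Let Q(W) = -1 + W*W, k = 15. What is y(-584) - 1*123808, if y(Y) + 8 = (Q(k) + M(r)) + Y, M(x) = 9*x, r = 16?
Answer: -124032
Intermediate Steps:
Q(W) = -1 + W**2
y(Y) = 360 + Y (y(Y) = -8 + (((-1 + 15**2) + 9*16) + Y) = -8 + (((-1 + 225) + 144) + Y) = -8 + ((224 + 144) + Y) = -8 + (368 + Y) = 360 + Y)
y(-584) - 1*123808 = (360 - 584) - 1*123808 = -224 - 123808 = -124032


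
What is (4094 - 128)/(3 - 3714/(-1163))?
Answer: 1537486/2401 ≈ 640.35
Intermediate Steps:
(4094 - 128)/(3 - 3714/(-1163)) = 3966/(3 - 3714*(-1/1163)) = 3966/(3 + 3714/1163) = 3966/(7203/1163) = 3966*(1163/7203) = 1537486/2401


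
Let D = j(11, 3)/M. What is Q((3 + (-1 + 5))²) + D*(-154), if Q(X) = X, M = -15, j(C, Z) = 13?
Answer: 2737/15 ≈ 182.47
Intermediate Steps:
D = -13/15 (D = 13/(-15) = 13*(-1/15) = -13/15 ≈ -0.86667)
Q((3 + (-1 + 5))²) + D*(-154) = (3 + (-1 + 5))² - 13/15*(-154) = (3 + 4)² + 2002/15 = 7² + 2002/15 = 49 + 2002/15 = 2737/15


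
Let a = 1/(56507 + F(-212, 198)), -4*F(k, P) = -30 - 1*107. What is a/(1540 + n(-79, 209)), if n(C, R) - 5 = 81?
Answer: 2/183872145 ≈ 1.0877e-8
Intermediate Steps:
n(C, R) = 86 (n(C, R) = 5 + 81 = 86)
F(k, P) = 137/4 (F(k, P) = -(-30 - 1*107)/4 = -(-30 - 107)/4 = -¼*(-137) = 137/4)
a = 4/226165 (a = 1/(56507 + 137/4) = 1/(226165/4) = 4/226165 ≈ 1.7686e-5)
a/(1540 + n(-79, 209)) = 4/(226165*(1540 + 86)) = (4/226165)/1626 = (4/226165)*(1/1626) = 2/183872145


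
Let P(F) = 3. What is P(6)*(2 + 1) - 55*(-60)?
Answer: 3309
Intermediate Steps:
P(6)*(2 + 1) - 55*(-60) = 3*(2 + 1) - 55*(-60) = 3*3 + 3300 = 9 + 3300 = 3309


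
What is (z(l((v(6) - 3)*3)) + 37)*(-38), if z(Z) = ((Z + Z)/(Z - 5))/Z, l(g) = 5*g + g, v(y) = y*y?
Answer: -43590/31 ≈ -1406.1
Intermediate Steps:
v(y) = y²
l(g) = 6*g
z(Z) = 2/(-5 + Z) (z(Z) = ((2*Z)/(-5 + Z))/Z = (2*Z/(-5 + Z))/Z = 2/(-5 + Z))
(z(l((v(6) - 3)*3)) + 37)*(-38) = (2/(-5 + 6*((6² - 3)*3)) + 37)*(-38) = (2/(-5 + 6*((36 - 3)*3)) + 37)*(-38) = (2/(-5 + 6*(33*3)) + 37)*(-38) = (2/(-5 + 6*99) + 37)*(-38) = (2/(-5 + 594) + 37)*(-38) = (2/589 + 37)*(-38) = (21795/589)*(-38) = -43590/31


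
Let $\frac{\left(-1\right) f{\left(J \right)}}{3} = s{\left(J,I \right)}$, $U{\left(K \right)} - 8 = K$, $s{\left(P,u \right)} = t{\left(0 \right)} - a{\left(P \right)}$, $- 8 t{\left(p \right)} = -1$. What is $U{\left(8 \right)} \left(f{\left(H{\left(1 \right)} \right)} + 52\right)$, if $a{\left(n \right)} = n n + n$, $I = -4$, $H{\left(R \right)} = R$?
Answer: $922$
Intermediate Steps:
$t{\left(p \right)} = \frac{1}{8}$ ($t{\left(p \right)} = \left(- \frac{1}{8}\right) \left(-1\right) = \frac{1}{8}$)
$a{\left(n \right)} = n + n^{2}$ ($a{\left(n \right)} = n^{2} + n = n + n^{2}$)
$s{\left(P,u \right)} = \frac{1}{8} - P \left(1 + P\right)$
$U{\left(K \right)} = 8 + K$
$f{\left(J \right)} = - \frac{3}{8} + 3 J + 3 J^{2}$ ($f{\left(J \right)} = - 3 \left(\frac{1}{8} - J - J^{2}\right) = - \frac{3}{8} + 3 J + 3 J^{2}$)
$U{\left(8 \right)} \left(f{\left(H{\left(1 \right)} \right)} + 52\right) = \left(8 + 8\right) \left(\left(- \frac{3}{8} + 3 \cdot 1 \left(1 + 1\right)\right) + 52\right) = 16 \left(\left(- \frac{3}{8} + 3 \cdot 1 \cdot 2\right) + 52\right) = 16 \left(\left(- \frac{3}{8} + 6\right) + 52\right) = 16 \left(\frac{45}{8} + 52\right) = 16 \cdot \frac{461}{8} = 922$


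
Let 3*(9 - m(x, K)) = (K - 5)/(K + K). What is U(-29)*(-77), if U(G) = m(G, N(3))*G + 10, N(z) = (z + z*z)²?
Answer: 16388141/864 ≈ 18968.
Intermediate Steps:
N(z) = (z + z²)²
m(x, K) = 9 - (-5 + K)/(6*K) (m(x, K) = 9 - (K - 5)/(3*(K + K)) = 9 - (-5 + K)/(3*(2*K)) = 9 - (-5 + K)*1/(2*K)/3 = 9 - (-5 + K)/(6*K))
U(G) = 10 + 7637*G/864 (U(G) = ((5 + 53*(3²*(1 + 3)²))/(6*((3²*(1 + 3)²))))*G + 10 = ((5 + 53*(9*4²))/(6*((9*4²))))*G + 10 = ((5 + 53*(9*16))/(6*((9*16))))*G + 10 = ((⅙)*(5 + 53*144)/144)*G + 10 = ((⅙)*(1/144)*(5 + 7632))*G + 10 = ((⅙)*(1/144)*7637)*G + 10 = 7637*G/864 + 10 = 10 + 7637*G/864)
U(-29)*(-77) = (10 + (7637/864)*(-29))*(-77) = (10 - 221473/864)*(-77) = -212833/864*(-77) = 16388141/864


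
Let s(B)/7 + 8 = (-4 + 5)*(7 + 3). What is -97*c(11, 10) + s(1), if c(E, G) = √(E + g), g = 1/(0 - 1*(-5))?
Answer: 14 - 194*√70/5 ≈ -310.62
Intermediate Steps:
g = ⅕ (g = 1/(0 + 5) = 1/5 = ⅕ ≈ 0.20000)
s(B) = 14 (s(B) = -56 + 7*((-4 + 5)*(7 + 3)) = -56 + 7*(1*10) = -56 + 7*10 = -56 + 70 = 14)
c(E, G) = √(⅕ + E) (c(E, G) = √(E + ⅕) = √(⅕ + E))
-97*c(11, 10) + s(1) = -97*√(5 + 25*11)/5 + 14 = -97*√(5 + 275)/5 + 14 = -97*√280/5 + 14 = -97*2*√70/5 + 14 = -194*√70/5 + 14 = 14 - 194*√70/5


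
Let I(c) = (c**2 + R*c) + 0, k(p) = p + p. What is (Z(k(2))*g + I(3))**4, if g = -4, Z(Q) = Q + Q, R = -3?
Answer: 1048576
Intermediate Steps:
k(p) = 2*p
Z(Q) = 2*Q
I(c) = c**2 - 3*c (I(c) = (c**2 - 3*c) + 0 = c**2 - 3*c)
(Z(k(2))*g + I(3))**4 = ((2*(2*2))*(-4) + 3*(-3 + 3))**4 = ((2*4)*(-4) + 3*0)**4 = (8*(-4) + 0)**4 = (-32 + 0)**4 = (-32)**4 = 1048576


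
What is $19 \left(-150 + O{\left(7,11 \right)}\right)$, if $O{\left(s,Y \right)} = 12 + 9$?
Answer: $-2451$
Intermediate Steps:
$O{\left(s,Y \right)} = 21$
$19 \left(-150 + O{\left(7,11 \right)}\right) = 19 \left(-150 + 21\right) = 19 \left(-129\right) = -2451$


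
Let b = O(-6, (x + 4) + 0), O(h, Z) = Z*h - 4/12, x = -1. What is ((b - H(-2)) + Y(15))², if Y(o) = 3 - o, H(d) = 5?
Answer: 11236/9 ≈ 1248.4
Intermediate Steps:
O(h, Z) = -⅓ + Z*h (O(h, Z) = Z*h - 4*1/12 = Z*h - ⅓ = -⅓ + Z*h)
b = -55/3 (b = -⅓ + ((-1 + 4) + 0)*(-6) = -⅓ + (3 + 0)*(-6) = -⅓ + 3*(-6) = -⅓ - 18 = -55/3 ≈ -18.333)
((b - H(-2)) + Y(15))² = ((-55/3 - 1*5) + (3 - 1*15))² = ((-55/3 - 5) + (3 - 15))² = (-70/3 - 12)² = (-106/3)² = 11236/9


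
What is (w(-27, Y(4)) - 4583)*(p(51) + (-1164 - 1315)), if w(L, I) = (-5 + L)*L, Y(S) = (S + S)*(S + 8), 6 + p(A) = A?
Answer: 9052046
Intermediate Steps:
p(A) = -6 + A
Y(S) = 2*S*(8 + S) (Y(S) = (2*S)*(8 + S) = 2*S*(8 + S))
w(L, I) = L*(-5 + L)
(w(-27, Y(4)) - 4583)*(p(51) + (-1164 - 1315)) = (-27*(-5 - 27) - 4583)*((-6 + 51) + (-1164 - 1315)) = (-27*(-32) - 4583)*(45 - 2479) = (864 - 4583)*(-2434) = -3719*(-2434) = 9052046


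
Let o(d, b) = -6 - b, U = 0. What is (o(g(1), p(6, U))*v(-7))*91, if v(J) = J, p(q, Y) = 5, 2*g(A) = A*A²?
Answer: 7007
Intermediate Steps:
g(A) = A³/2 (g(A) = (A*A²)/2 = A³/2)
(o(g(1), p(6, U))*v(-7))*91 = ((-6 - 1*5)*(-7))*91 = ((-6 - 5)*(-7))*91 = -11*(-7)*91 = 77*91 = 7007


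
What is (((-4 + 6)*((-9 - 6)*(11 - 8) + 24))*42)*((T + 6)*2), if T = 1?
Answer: -24696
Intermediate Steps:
(((-4 + 6)*((-9 - 6)*(11 - 8) + 24))*42)*((T + 6)*2) = (((-4 + 6)*((-9 - 6)*(11 - 8) + 24))*42)*((1 + 6)*2) = ((2*(-15*3 + 24))*42)*(7*2) = ((2*(-45 + 24))*42)*14 = ((2*(-21))*42)*14 = -42*42*14 = -1764*14 = -24696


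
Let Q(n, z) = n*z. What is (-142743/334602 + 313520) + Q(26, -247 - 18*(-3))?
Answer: 34408414487/111534 ≈ 3.0850e+5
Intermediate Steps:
(-142743/334602 + 313520) + Q(26, -247 - 18*(-3)) = (-142743/334602 + 313520) + 26*(-247 - 18*(-3)) = (-142743*1/334602 + 313520) + 26*(-247 - 1*(-54)) = (-47581/111534 + 313520) + 26*(-247 + 54) = 34968092099/111534 + 26*(-193) = 34968092099/111534 - 5018 = 34408414487/111534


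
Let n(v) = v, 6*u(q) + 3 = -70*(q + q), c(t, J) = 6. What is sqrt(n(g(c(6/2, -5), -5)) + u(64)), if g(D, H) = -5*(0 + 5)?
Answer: I*sqrt(54678)/6 ≈ 38.972*I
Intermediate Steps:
g(D, H) = -25 (g(D, H) = -5*5 = -25)
u(q) = -1/2 - 70*q/3 (u(q) = -1/2 + (-70*(q + q))/6 = -1/2 + (-140*q)/6 = -1/2 - 70*q/3)
sqrt(n(g(c(6/2, -5), -5)) + u(64)) = sqrt(-25 + (-1/2 - 70/3*64)) = sqrt(-25 + (-1/2 - 4480/3)) = sqrt(-25 - 8963/6) = sqrt(-9113/6) = I*sqrt(54678)/6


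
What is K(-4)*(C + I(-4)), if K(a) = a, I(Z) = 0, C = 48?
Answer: -192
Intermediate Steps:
K(-4)*(C + I(-4)) = -4*(48 + 0) = -4*48 = -192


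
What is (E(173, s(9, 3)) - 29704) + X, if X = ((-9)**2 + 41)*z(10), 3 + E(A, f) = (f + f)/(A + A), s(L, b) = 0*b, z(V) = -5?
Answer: -30317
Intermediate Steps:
s(L, b) = 0
E(A, f) = -3 + f/A (E(A, f) = -3 + (f + f)/(A + A) = -3 + (2*f)/((2*A)) = -3 + (2*f)*(1/(2*A)) = -3 + f/A)
X = -610 (X = ((-9)**2 + 41)*(-5) = (81 + 41)*(-5) = 122*(-5) = -610)
(E(173, s(9, 3)) - 29704) + X = ((-3 + 0/173) - 29704) - 610 = ((-3 + 0*(1/173)) - 29704) - 610 = ((-3 + 0) - 29704) - 610 = (-3 - 29704) - 610 = -29707 - 610 = -30317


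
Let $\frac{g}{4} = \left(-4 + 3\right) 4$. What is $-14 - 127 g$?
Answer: $2018$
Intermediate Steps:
$g = -16$ ($g = 4 \left(-4 + 3\right) 4 = 4 \left(\left(-1\right) 4\right) = 4 \left(-4\right) = -16$)
$-14 - 127 g = -14 - -2032 = -14 + 2032 = 2018$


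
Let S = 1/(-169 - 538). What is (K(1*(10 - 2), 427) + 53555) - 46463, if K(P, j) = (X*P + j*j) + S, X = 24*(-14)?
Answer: 132020230/707 ≈ 1.8673e+5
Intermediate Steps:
X = -336
S = -1/707 (S = 1/(-707) = -1/707 ≈ -0.0014144)
K(P, j) = -1/707 + j² - 336*P (K(P, j) = (-336*P + j*j) - 1/707 = (-336*P + j²) - 1/707 = (j² - 336*P) - 1/707 = -1/707 + j² - 336*P)
(K(1*(10 - 2), 427) + 53555) - 46463 = ((-1/707 + 427² - 336*(10 - 2)) + 53555) - 46463 = ((-1/707 + 182329 - 336*8) + 53555) - 46463 = ((-1/707 + 182329 - 2688) + 53555) - 46463 = (127006186/707 + 53555) - 46463 = 164869571/707 - 46463 = 132020230/707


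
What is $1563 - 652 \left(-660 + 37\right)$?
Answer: $407759$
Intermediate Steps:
$1563 - 652 \left(-660 + 37\right) = 1563 - -406196 = 1563 + 406196 = 407759$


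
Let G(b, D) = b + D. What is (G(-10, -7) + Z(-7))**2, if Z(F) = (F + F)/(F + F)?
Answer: 256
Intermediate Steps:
G(b, D) = D + b
Z(F) = 1 (Z(F) = (2*F)/((2*F)) = (2*F)*(1/(2*F)) = 1)
(G(-10, -7) + Z(-7))**2 = ((-7 - 10) + 1)**2 = (-17 + 1)**2 = (-16)**2 = 256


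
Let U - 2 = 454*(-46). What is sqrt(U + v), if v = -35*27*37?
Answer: I*sqrt(55847) ≈ 236.32*I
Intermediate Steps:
U = -20882 (U = 2 + 454*(-46) = 2 - 20884 = -20882)
v = -34965 (v = -945*37 = -34965)
sqrt(U + v) = sqrt(-20882 - 34965) = sqrt(-55847) = I*sqrt(55847)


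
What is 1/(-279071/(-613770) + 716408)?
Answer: 613770/439710017231 ≈ 1.3959e-6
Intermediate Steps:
1/(-279071/(-613770) + 716408) = 1/(-279071*(-1/613770) + 716408) = 1/(279071/613770 + 716408) = 1/(439710017231/613770) = 613770/439710017231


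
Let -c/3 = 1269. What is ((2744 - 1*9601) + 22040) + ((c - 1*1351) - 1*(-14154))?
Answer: 24179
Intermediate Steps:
c = -3807 (c = -3*1269 = -3807)
((2744 - 1*9601) + 22040) + ((c - 1*1351) - 1*(-14154)) = ((2744 - 1*9601) + 22040) + ((-3807 - 1*1351) - 1*(-14154)) = ((2744 - 9601) + 22040) + ((-3807 - 1351) + 14154) = (-6857 + 22040) + (-5158 + 14154) = 15183 + 8996 = 24179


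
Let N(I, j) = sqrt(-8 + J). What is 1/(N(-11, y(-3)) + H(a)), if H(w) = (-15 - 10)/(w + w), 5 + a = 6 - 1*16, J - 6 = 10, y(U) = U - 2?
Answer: -30/263 + 72*sqrt(2)/263 ≈ 0.27309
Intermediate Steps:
y(U) = -2 + U
J = 16 (J = 6 + 10 = 16)
a = -15 (a = -5 + (6 - 1*16) = -5 + (6 - 16) = -5 - 10 = -15)
N(I, j) = 2*sqrt(2) (N(I, j) = sqrt(-8 + 16) = sqrt(8) = 2*sqrt(2))
H(w) = -25/(2*w) (H(w) = -25*1/(2*w) = -25/(2*w))
1/(N(-11, y(-3)) + H(a)) = 1/(2*sqrt(2) - 25/2/(-15)) = 1/(2*sqrt(2) - 25/2*(-1/15)) = 1/(2*sqrt(2) + 5/6) = 1/(5/6 + 2*sqrt(2))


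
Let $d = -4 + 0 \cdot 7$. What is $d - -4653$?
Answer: $4649$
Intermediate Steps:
$d = -4$ ($d = -4 + 0 = -4$)
$d - -4653 = -4 - -4653 = -4 + 4653 = 4649$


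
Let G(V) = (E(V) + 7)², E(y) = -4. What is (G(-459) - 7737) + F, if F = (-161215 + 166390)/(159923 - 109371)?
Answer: -390660681/50552 ≈ -7727.9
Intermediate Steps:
G(V) = 9 (G(V) = (-4 + 7)² = 3² = 9)
F = 5175/50552 ≈ 0.10237
(G(-459) - 7737) + F = (9 - 7737) + 5175/50552 = -7728 + 5175/50552 = -390660681/50552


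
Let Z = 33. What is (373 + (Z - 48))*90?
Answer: 32220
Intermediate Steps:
(373 + (Z - 48))*90 = (373 + (33 - 48))*90 = (373 - 15)*90 = 358*90 = 32220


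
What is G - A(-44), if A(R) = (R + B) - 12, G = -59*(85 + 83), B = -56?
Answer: -9800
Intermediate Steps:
G = -9912 (G = -59*168 = -9912)
A(R) = -68 + R (A(R) = (R - 56) - 12 = (-56 + R) - 12 = -68 + R)
G - A(-44) = -9912 - (-68 - 44) = -9912 - 1*(-112) = -9912 + 112 = -9800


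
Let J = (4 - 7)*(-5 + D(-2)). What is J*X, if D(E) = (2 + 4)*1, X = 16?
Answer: -48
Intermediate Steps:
D(E) = 6 (D(E) = 6*1 = 6)
J = -3 (J = (4 - 7)*(-5 + 6) = -3*1 = -3)
J*X = -3*16 = -48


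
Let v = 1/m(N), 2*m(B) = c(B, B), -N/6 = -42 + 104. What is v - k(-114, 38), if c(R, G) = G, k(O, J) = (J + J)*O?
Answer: 1611503/186 ≈ 8664.0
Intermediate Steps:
N = -372 (N = -6*(-42 + 104) = -6*62 = -372)
k(O, J) = 2*J*O (k(O, J) = (2*J)*O = 2*J*O)
m(B) = B/2
v = -1/186 (v = 1/((½)*(-372)) = 1/(-186) = -1/186 ≈ -0.0053763)
v - k(-114, 38) = -1/186 - 2*38*(-114) = -1/186 - 1*(-8664) = -1/186 + 8664 = 1611503/186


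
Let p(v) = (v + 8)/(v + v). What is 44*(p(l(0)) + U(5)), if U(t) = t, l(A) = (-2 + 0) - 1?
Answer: 550/3 ≈ 183.33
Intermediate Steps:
l(A) = -3 (l(A) = -2 - 1 = -3)
p(v) = (8 + v)/(2*v) (p(v) = (8 + v)/((2*v)) = (8 + v)*(1/(2*v)) = (8 + v)/(2*v))
44*(p(l(0)) + U(5)) = 44*((½)*(8 - 3)/(-3) + 5) = 44*((½)*(-⅓)*5 + 5) = 44*(-⅚ + 5) = 44*(25/6) = 550/3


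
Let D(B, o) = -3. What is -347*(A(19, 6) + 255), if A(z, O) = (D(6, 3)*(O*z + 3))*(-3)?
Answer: -453876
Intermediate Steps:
A(z, O) = 27 + 9*O*z (A(z, O) = -3*(O*z + 3)*(-3) = -3*(3 + O*z)*(-3) = (-9 - 3*O*z)*(-3) = 27 + 9*O*z)
-347*(A(19, 6) + 255) = -347*((27 + 9*6*19) + 255) = -347*((27 + 1026) + 255) = -347*(1053 + 255) = -347*1308 = -453876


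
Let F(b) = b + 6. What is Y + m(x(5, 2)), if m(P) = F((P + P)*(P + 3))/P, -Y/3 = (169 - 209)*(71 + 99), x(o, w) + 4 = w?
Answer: 20399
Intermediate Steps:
x(o, w) = -4 + w
Y = 20400 (Y = -3*(169 - 209)*(71 + 99) = -(-120)*170 = -3*(-6800) = 20400)
F(b) = 6 + b
m(P) = (6 + 2*P*(3 + P))/P (m(P) = (6 + (P + P)*(P + 3))/P = (6 + (2*P)*(3 + P))/P = (6 + 2*P*(3 + P))/P)
Y + m(x(5, 2)) = 20400 + (6 + 2*(-4 + 2) + 6/(-4 + 2)) = 20400 + (6 + 2*(-2) + 6/(-2)) = 20400 + (6 - 4 + 6*(-½)) = 20400 + (6 - 4 - 3) = 20400 - 1 = 20399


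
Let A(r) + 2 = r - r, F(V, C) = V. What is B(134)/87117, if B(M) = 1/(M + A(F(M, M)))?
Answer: 1/11499444 ≈ 8.6961e-8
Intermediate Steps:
A(r) = -2 (A(r) = -2 + (r - r) = -2 + 0 = -2)
B(M) = 1/(-2 + M) (B(M) = 1/(M - 2) = 1/(-2 + M))
B(134)/87117 = 1/((-2 + 134)*87117) = (1/87117)/132 = (1/132)*(1/87117) = 1/11499444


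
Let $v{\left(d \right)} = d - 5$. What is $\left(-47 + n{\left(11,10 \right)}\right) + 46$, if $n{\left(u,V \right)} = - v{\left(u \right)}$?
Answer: $-7$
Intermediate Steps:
$v{\left(d \right)} = -5 + d$
$n{\left(u,V \right)} = 5 - u$ ($n{\left(u,V \right)} = - (-5 + u) = 5 - u$)
$\left(-47 + n{\left(11,10 \right)}\right) + 46 = \left(-47 + \left(5 - 11\right)\right) + 46 = \left(-47 - 6\right) + 46 = -53 + 46 = -7$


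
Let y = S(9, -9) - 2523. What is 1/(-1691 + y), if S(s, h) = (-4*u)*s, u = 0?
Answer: -1/4214 ≈ -0.00023730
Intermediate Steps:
S(s, h) = 0 (S(s, h) = (-4*0)*s = 0*s = 0)
y = -2523 (y = 0 - 2523 = -2523)
1/(-1691 + y) = 1/(-1691 - 2523) = 1/(-4214) = -1/4214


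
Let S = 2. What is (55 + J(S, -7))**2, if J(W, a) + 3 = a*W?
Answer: 1444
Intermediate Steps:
J(W, a) = -3 + W*a (J(W, a) = -3 + a*W = -3 + W*a)
(55 + J(S, -7))**2 = (55 + (-3 + 2*(-7)))**2 = (55 + (-3 - 14))**2 = (55 - 17)**2 = 38**2 = 1444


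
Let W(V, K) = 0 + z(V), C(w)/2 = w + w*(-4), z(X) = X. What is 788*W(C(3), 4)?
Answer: -14184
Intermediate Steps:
C(w) = -6*w (C(w) = 2*(w + w*(-4)) = 2*(w - 4*w) = 2*(-3*w) = -6*w)
W(V, K) = V (W(V, K) = 0 + V = V)
788*W(C(3), 4) = 788*(-6*3) = 788*(-18) = -14184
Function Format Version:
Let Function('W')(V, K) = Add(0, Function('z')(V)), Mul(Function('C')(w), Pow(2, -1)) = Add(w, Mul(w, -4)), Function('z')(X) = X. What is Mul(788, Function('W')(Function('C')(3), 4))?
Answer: -14184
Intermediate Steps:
Function('C')(w) = Mul(-6, w) (Function('C')(w) = Mul(2, Add(w, Mul(w, -4))) = Mul(2, Add(w, Mul(-4, w))) = Mul(2, Mul(-3, w)) = Mul(-6, w))
Function('W')(V, K) = V (Function('W')(V, K) = Add(0, V) = V)
Mul(788, Function('W')(Function('C')(3), 4)) = Mul(788, Mul(-6, 3)) = Mul(788, -18) = -14184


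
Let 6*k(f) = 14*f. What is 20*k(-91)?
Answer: -12740/3 ≈ -4246.7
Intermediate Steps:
k(f) = 7*f/3 (k(f) = (14*f)/6 = 7*f/3)
20*k(-91) = 20*((7/3)*(-91)) = 20*(-637/3) = -12740/3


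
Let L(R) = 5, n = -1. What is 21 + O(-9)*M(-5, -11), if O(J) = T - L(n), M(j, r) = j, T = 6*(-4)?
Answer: 166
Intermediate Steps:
T = -24
O(J) = -29 (O(J) = -24 - 1*5 = -24 - 5 = -29)
21 + O(-9)*M(-5, -11) = 21 - 29*(-5) = 21 + 145 = 166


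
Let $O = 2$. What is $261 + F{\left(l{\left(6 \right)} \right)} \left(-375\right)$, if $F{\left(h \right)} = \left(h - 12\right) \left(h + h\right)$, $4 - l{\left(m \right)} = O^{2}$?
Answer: $261$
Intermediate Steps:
$l{\left(m \right)} = 0$ ($l{\left(m \right)} = 4 - 2^{2} = 4 - 4 = 0$)
$F{\left(h \right)} = 2 h \left(-12 + h\right)$ ($F{\left(h \right)} = \left(-12 + h\right) 2 h = 2 h \left(-12 + h\right)$)
$261 + F{\left(l{\left(6 \right)} \right)} \left(-375\right) = 261 + 2 \cdot 0 \left(-12 + 0\right) \left(-375\right) = 261 + 2 \cdot 0 \left(-12\right) \left(-375\right) = 261 + 0 \left(-375\right) = 261 + 0 = 261$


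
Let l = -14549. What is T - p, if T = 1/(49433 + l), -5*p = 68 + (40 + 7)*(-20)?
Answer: -30418843/174420 ≈ -174.40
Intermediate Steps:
p = 872/5 (p = -(68 + (40 + 7)*(-20))/5 = -(68 + 47*(-20))/5 = -(68 - 940)/5 = -⅕*(-872) = 872/5 ≈ 174.40)
T = 1/34884 (T = 1/(49433 - 14549) = 1/34884 ≈ 2.8666e-5)
T - p = 1/34884 - 1*872/5 = 1/34884 - 872/5 = -30418843/174420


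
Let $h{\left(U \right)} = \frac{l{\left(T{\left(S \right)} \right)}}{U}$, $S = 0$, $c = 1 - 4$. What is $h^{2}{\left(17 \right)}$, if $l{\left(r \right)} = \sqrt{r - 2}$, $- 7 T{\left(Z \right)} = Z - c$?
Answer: $- \frac{1}{119} \approx -0.0084034$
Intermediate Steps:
$c = -3$
$T{\left(Z \right)} = - \frac{3}{7} - \frac{Z}{7}$ ($T{\left(Z \right)} = - \frac{Z - -3}{7} = - \frac{Z + 3}{7} = - \frac{3 + Z}{7} = - \frac{3}{7} - \frac{Z}{7}$)
$l{\left(r \right)} = \sqrt{-2 + r}$
$h{\left(U \right)} = \frac{i \sqrt{119}}{7 U}$ ($h{\left(U \right)} = \frac{\sqrt{-2 - \frac{3}{7}}}{U} = \frac{\sqrt{- \frac{17}{7}}}{U} = \frac{\frac{1}{7} i \sqrt{119}}{U} = \frac{i \sqrt{119}}{7 U}$)
$h^{2}{\left(17 \right)} = \left(\frac{i \sqrt{119}}{7 \cdot 17}\right)^{2} = \left(\frac{1}{7} i \sqrt{119} \cdot \frac{1}{17}\right)^{2} = \left(\frac{i \sqrt{119}}{119}\right)^{2} = - \frac{1}{119}$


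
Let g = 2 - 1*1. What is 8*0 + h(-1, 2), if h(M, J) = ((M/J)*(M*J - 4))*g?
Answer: 3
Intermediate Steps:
g = 1 (g = 2 - 1 = 1)
h(M, J) = M*(-4 + J*M)/J (h(M, J) = ((M/J)*(M*J - 4))*1 = ((M/J)*(J*M - 4))*1 = ((M/J)*(-4 + J*M))*1 = (M*(-4 + J*M)/J)*1 = M*(-4 + J*M)/J)
8*0 + h(-1, 2) = 8*0 - 1*(-4 + 2*(-1))/2 = 0 - 1*½*(-4 - 2) = 0 - 1*½*(-6) = 0 + 3 = 3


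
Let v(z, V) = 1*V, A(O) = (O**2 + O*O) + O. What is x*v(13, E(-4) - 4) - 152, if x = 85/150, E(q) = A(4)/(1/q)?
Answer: -3538/15 ≈ -235.87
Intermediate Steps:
A(O) = O + 2*O**2 (A(O) = (O**2 + O**2) + O = 2*O**2 + O = O + 2*O**2)
E(q) = 36*q (E(q) = (4*(1 + 2*4))/(1/q) = (4*(1 + 8))*q = (4*9)*q = 36*q)
x = 17/30 (x = 85*(1/150) = 17/30 ≈ 0.56667)
v(z, V) = V
x*v(13, E(-4) - 4) - 152 = 17*(36*(-4) - 4)/30 - 152 = 17*(-144 - 4)/30 - 152 = (17/30)*(-148) - 152 = -1258/15 - 152 = -3538/15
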